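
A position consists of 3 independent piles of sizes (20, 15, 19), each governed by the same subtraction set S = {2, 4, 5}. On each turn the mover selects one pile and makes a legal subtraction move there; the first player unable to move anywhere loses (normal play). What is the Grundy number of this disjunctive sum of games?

1

All piles use S = {2, 4, 5}:
G(0) = 0
G(1) = mex{} = 0
G(2) = mex{0} = 1
G(3) = mex{0} = 1
G(4) = mex{1,0} = 2
G(5) = mex{1,0,0} = 2
G(6) = mex{2,1,0} = 3
G(7) = mex{2,1,1} = 0
G(8) = mex{3,2,1} = 0
G(9) = mex{0,2,2} = 1
G(10) = mex{0,3,2} = 1
G(11) = mex{1,0,3} = 2
G(12) = mex{1,0,0} = 2
G(13) = mex{2,1,0} = 3
G(14) = mex{2,1,1} = 0
G(15) = mex{3,2,1} = 0
G(16) = mex{0,2,2} = 1
G(17) = mex{0,3,2} = 1
G(18) = mex{1,0,3} = 2
G(19) = mex{1,0,0} = 2
G(20) = mex{2,1,0} = 3
Pile A: G(20) = 3.
Pile B: G(15) = 0.
Pile C: G(19) = 2.
Combined Grundy value = 3 ⊕ 0 ⊕ 2 = 1.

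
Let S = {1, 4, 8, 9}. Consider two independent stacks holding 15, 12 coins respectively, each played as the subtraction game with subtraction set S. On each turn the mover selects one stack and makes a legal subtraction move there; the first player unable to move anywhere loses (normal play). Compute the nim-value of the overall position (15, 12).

3

All stacks use S = {1, 4, 8, 9}:
n :  0  1  2  3  4  5  6  7  8  9 10 11 12 13 14 15
G :  0  1  0  1  2  0  1  0  1  2  3  2  0  1  2  3
Stack A: G(15) = 3.
Stack B: G(12) = 0.
Combined Grundy value = 3 ⊕ 0 = 3.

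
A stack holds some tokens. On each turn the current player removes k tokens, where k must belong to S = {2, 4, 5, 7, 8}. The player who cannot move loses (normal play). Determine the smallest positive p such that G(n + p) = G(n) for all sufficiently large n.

10

n :  0  1  2  3  4  5  6  7  8  9 10 11 12 13 14 15 16 17 18 19 20 21
G :  0  0  1  1  2  2  3  3  4  4  0  0  1  1  2  2  3  3  4  4  0  0
G(n+10) = G(n) holds for n = 0,…,7 (a full window of length max(S) = 8), so the sequence is purely periodic with period 10.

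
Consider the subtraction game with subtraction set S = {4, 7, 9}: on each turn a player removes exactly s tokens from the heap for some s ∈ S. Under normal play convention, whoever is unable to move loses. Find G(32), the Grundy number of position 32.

n :  0  1  2  3  4  5  6  7  8  9 10 11 12 13 14 15 16 17 18 19 20 21 22 23 24 25 26 27 28 29 30 31 32
G :  0  0  0  0  1  1  1  1  2  2  2  2  3  0  0  0  0  1  1  1  1  2  2  2  2  3  0  0  0  0  1  1  1

1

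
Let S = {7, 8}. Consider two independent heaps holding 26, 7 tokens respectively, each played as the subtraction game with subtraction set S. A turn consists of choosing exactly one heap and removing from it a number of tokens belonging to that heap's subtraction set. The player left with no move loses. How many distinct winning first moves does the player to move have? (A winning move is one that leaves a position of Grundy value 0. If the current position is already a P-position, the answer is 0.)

All heaps use S = {7, 8}:
n :  0  1  2  3  4  5  6  7  8  9 10 11 12 13 14 15 16 17 18 19 20 21 22 23 24 25 26
G :  0  0  0  0  0  0  0  1  1  1  1  1  1  1  2  0  0  0  0  0  0  0  1  1  1  1  1
Heap A: G(26) = 1.
Heap B: G(7) = 1.
Combined Grundy value = 1 ⊕ 1 = 0.
A winning move leaves total XOR = 0, i.e. changes one component's Grundy value g to g ⊕ X where X is the current total.
Heap A: target g' = 1⊕0 = 1, but every legal move changes the Grundy value (mex property), so 0 moves.
Heap B: target g' = 1⊕0 = 1, but every legal move changes the Grundy value (mex property), so 0 moves.

0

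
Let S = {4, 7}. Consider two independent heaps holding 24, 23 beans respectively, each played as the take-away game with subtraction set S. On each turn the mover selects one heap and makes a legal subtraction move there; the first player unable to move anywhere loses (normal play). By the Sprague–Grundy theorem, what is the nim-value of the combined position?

0

All heaps use S = {4, 7}:
G(0) = 0
G(1) = mex{} = 0
G(2) = mex{} = 0
G(3) = mex{} = 0
G(4) = mex{0} = 1
G(5) = mex{0} = 1
G(6) = mex{0} = 1
G(7) = mex{0,0} = 1
G(8) = mex{1,0} = 2
G(9) = mex{1,0} = 2
G(10) = mex{1,0} = 2
G(11) = mex{1,1} = 0
G(12) = mex{2,1} = 0
G(13) = mex{2,1} = 0
G(14) = mex{2,1} = 0
G(15) = mex{0,2} = 1
G(16) = mex{0,2} = 1
G(17) = mex{0,2} = 1
G(18) = mex{0,0} = 1
G(19) = mex{1,0} = 2
G(20) = mex{1,0} = 2
G(21) = mex{1,0} = 2
G(22) = mex{1,1} = 0
G(23) = mex{2,1} = 0
G(24) = mex{2,1} = 0
Heap A: G(24) = 0.
Heap B: G(23) = 0.
Combined Grundy value = 0 ⊕ 0 = 0.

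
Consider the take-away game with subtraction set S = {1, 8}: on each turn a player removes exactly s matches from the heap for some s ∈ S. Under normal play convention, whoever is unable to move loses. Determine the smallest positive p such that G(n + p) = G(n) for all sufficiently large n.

9

G(0) = 0
G(1) = mex{0} = 1
G(2) = mex{1} = 0
G(3) = mex{0} = 1
G(4) = mex{1} = 0
G(5) = mex{0} = 1
G(6) = mex{1} = 0
G(7) = mex{0} = 1
G(8) = mex{1,0} = 2
G(9) = mex{2,1} = 0
G(10) = mex{0,0} = 1
G(11) = mex{1,1} = 0
G(12) = mex{0,0} = 1
G(13) = mex{1,1} = 0
G(14) = mex{0,0} = 1
G(15) = mex{1,1} = 0
G(16) = mex{0,2} = 1
G(17) = mex{1,0} = 2
G(18) = mex{2,1} = 0
G(19) = mex{0,0} = 1
G(n+9) = G(n) holds for n = 0,…,7 (a full window of length max(S) = 8), so the sequence is purely periodic with period 9.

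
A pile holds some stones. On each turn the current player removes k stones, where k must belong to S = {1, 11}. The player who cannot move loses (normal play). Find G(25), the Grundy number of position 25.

1

G(0) = 0
G(1) = mex{0} = 1
G(2) = mex{1} = 0
G(3) = mex{0} = 1
G(4) = mex{1} = 0
G(5) = mex{0} = 1
G(6) = mex{1} = 0
G(7) = mex{0} = 1
G(8) = mex{1} = 0
G(9) = mex{0} = 1
G(10) = mex{1} = 0
G(11) = mex{0,0} = 1
G(12) = mex{1,1} = 0
G(13) = mex{0,0} = 1
G(14) = mex{1,1} = 0
G(15) = mex{0,0} = 1
G(16) = mex{1,1} = 0
G(17) = mex{0,0} = 1
G(18) = mex{1,1} = 0
G(19) = mex{0,0} = 1
G(20) = mex{1,1} = 0
G(21) = mex{0,0} = 1
G(22) = mex{1,1} = 0
G(23) = mex{0,0} = 1
G(24) = mex{1,1} = 0
G(25) = mex{0,0} = 1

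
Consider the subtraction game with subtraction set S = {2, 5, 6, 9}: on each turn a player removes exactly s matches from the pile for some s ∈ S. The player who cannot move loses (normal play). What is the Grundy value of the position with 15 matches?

n :  0  1  2  3  4  5  6  7  8  9 10 11 12 13 14 15
G :  0  0  1  1  0  2  1  3  0  2  1  0  0  1  1  0

0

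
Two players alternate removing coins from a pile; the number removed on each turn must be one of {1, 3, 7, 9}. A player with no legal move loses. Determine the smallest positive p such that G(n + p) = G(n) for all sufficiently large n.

n :  0  1  2  3  4  5  6  7  8  9 10 11 12 13 14
G :  0  1  0  1  0  1  0  1  0  1  0  1  0  1  0
G(n+2) = G(n) holds for n = 0,…,8 (a full window of length max(S) = 9), so the sequence is purely periodic with period 2.

2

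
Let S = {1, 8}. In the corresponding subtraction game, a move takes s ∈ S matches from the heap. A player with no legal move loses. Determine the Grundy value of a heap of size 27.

G(0) = 0
G(1) = mex{0} = 1
G(2) = mex{1} = 0
G(3) = mex{0} = 1
G(4) = mex{1} = 0
G(5) = mex{0} = 1
G(6) = mex{1} = 0
G(7) = mex{0} = 1
G(8) = mex{1,0} = 2
G(9) = mex{2,1} = 0
G(10) = mex{0,0} = 1
G(11) = mex{1,1} = 0
G(12) = mex{0,0} = 1
G(13) = mex{1,1} = 0
G(14) = mex{0,0} = 1
G(15) = mex{1,1} = 0
G(16) = mex{0,2} = 1
G(17) = mex{1,0} = 2
G(18) = mex{2,1} = 0
G(19) = mex{0,0} = 1
G(20) = mex{1,1} = 0
G(21) = mex{0,0} = 1
G(22) = mex{1,1} = 0
G(23) = mex{0,0} = 1
G(24) = mex{1,1} = 0
G(25) = mex{0,2} = 1
G(26) = mex{1,0} = 2
G(27) = mex{2,1} = 0

0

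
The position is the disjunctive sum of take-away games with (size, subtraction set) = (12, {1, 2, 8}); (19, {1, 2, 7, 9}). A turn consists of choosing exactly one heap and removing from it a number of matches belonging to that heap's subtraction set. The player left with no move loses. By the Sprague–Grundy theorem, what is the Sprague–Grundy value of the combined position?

2

Heap A, S = {1, 2, 8}:
G(0) = 0
G(1) = mex{0} = 1
G(2) = mex{1,0} = 2
G(3) = mex{2,1} = 0
G(4) = mex{0,2} = 1
G(5) = mex{1,0} = 2
G(6) = mex{2,1} = 0
G(7) = mex{0,2} = 1
G(8) = mex{1,0,0} = 2
G(9) = mex{2,1,1} = 0
G(10) = mex{0,2,2} = 1
G(11) = mex{1,0,0} = 2
G(12) = mex{2,1,1} = 0
G_A(12) = 0.
Heap B, S = {1, 2, 7, 9}:
n :  0  1  2  3  4  5  6  7  8  9 10 11 12 13 14 15 16 17 18 19
G :  0  1  2  0  1  2  0  1  2  3  4  0  1  2  0  1  2  0  1  2
G_B(19) = 2.
Combined Grundy value = 0 ⊕ 2 = 2.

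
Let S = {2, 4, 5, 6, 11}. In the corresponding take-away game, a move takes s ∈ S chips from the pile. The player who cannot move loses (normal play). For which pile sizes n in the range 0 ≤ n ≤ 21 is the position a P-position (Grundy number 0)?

0, 1, 8, 9, 16, 17

n :  0  1  2  3  4  5  6  7  8  9 10 11 12 13 14 15 16 17 18 19 20 21
G :  0  0  1  1  2  2  3  3  0  0  1  1  2  2  3  3  0  0  1  1  2  2
P-positions are exactly the n with G(n) = 0.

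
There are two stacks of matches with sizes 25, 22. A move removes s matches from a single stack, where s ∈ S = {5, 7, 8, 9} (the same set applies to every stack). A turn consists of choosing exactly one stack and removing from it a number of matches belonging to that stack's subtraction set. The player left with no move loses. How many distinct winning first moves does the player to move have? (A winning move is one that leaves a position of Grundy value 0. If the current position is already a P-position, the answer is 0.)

All stacks use S = {5, 7, 8, 9}:
n :  0  1  2  3  4  5  6  7  8  9 10 11 12 13 14 15 16 17 18 19 20 21 22 23 24 25
G :  0  0  0  0  0  1  1  1  1  1  2  2  2  2  0  0  0  0  0  1  1  1  1  1  2  2
Stack A: G(25) = 2.
Stack B: G(22) = 1.
Combined Grundy value = 2 ⊕ 1 = 3.
A winning move leaves total XOR = 0, i.e. changes one component's Grundy value g to g ⊕ X where X is the current total.
Stack A: need g' = 2⊕3 = 1. Options: 25−5→G=1, 25−7→G=0, 25−8→G=0, 25−9→G=0. Hits: 1.
Stack B: need g' = 1⊕3 = 2. Options: 22−5→G=0, 22−7→G=0, 22−8→G=0, 22−9→G=2. Hits: 1.

2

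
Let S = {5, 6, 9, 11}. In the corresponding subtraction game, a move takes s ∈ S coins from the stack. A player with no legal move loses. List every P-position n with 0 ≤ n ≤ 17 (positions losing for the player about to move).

G(0) = 0
G(1) = mex{} = 0
G(2) = mex{} = 0
G(3) = mex{} = 0
G(4) = mex{} = 0
G(5) = mex{0} = 1
G(6) = mex{0,0} = 1
G(7) = mex{0,0} = 1
G(8) = mex{0,0} = 1
G(9) = mex{0,0,0} = 1
G(10) = mex{1,0,0} = 2
G(11) = mex{1,1,0,0} = 2
G(12) = mex{1,1,0,0} = 2
G(13) = mex{1,1,0,0} = 2
G(14) = mex{1,1,1,0} = 2
G(15) = mex{2,1,1,0} = 3
G(16) = mex{2,2,1,1} = 0
G(17) = mex{2,2,1,1} = 0
P-positions are exactly the n with G(n) = 0.

0, 1, 2, 3, 4, 16, 17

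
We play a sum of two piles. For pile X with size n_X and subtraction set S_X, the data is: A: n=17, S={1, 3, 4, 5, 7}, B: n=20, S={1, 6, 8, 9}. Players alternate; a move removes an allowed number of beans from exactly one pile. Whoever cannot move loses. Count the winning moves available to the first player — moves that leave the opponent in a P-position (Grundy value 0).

0

Pile A, S = {1, 3, 4, 5, 7}:
G(0) = 0
G(1) = mex{0} = 1
G(2) = mex{1} = 0
G(3) = mex{0,0} = 1
G(4) = mex{1,1,0} = 2
G(5) = mex{2,0,1,0} = 3
G(6) = mex{3,1,0,1} = 2
G(7) = mex{2,2,1,0,0} = 3
G(8) = mex{3,3,2,1,1} = 0
G(9) = mex{0,2,3,2,0} = 1
G(10) = mex{1,3,2,3,1} = 0
G(11) = mex{0,0,3,2,2} = 1
G(12) = mex{1,1,0,3,3} = 2
G(13) = mex{2,0,1,0,2} = 3
G(14) = mex{3,1,0,1,3} = 2
G(15) = mex{2,2,1,0,0} = 3
G(16) = mex{3,3,2,1,1} = 0
G(17) = mex{0,2,3,2,0} = 1
G_A(17) = 1.
Pile B, S = {1, 6, 8, 9}:
n :  0  1  2  3  4  5  6  7  8  9 10 11 12 13 14 15 16 17 18 19 20
G :  0  1  0  1  0  1  2  0  1  2  3  2  3  2  0  1  2  0  1  0  1
G_B(20) = 1.
Combined Grundy value = 1 ⊕ 1 = 0.
A winning move leaves total XOR = 0, i.e. changes one component's Grundy value g to g ⊕ X where X is the current total.
Pile A: target g' = 1⊕0 = 1, but every legal move changes the Grundy value (mex property), so 0 moves.
Pile B: target g' = 1⊕0 = 1, but every legal move changes the Grundy value (mex property), so 0 moves.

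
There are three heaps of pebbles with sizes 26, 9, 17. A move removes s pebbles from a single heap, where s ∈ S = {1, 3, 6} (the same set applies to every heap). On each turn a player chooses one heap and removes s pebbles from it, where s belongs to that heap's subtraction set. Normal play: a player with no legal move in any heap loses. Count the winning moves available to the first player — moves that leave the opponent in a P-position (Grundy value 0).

All heaps use S = {1, 3, 6}:
G(0) = 0
G(1) = mex{0} = 1
G(2) = mex{1} = 0
G(3) = mex{0,0} = 1
G(4) = mex{1,1} = 0
G(5) = mex{0,0} = 1
G(6) = mex{1,1,0} = 2
G(7) = mex{2,0,1} = 3
G(8) = mex{3,1,0} = 2
G(9) = mex{2,2,1} = 0
G(10) = mex{0,3,0} = 1
G(11) = mex{1,2,1} = 0
G(12) = mex{0,0,2} = 1
G(13) = mex{1,1,3} = 0
G(14) = mex{0,0,2} = 1
G(15) = mex{1,1,0} = 2
G(16) = mex{2,0,1} = 3
G(17) = mex{3,1,0} = 2
G(18) = mex{2,2,1} = 0
G(19) = mex{0,3,0} = 1
G(20) = mex{1,2,1} = 0
G(21) = mex{0,0,2} = 1
G(22) = mex{1,1,3} = 0
G(23) = mex{0,0,2} = 1
G(24) = mex{1,1,0} = 2
G(25) = mex{2,0,1} = 3
G(26) = mex{3,1,0} = 2
Heap A: G(26) = 2.
Heap B: G(9) = 0.
Heap C: G(17) = 2.
Combined Grundy value = 2 ⊕ 0 ⊕ 2 = 0.
A winning move leaves total XOR = 0, i.e. changes one component's Grundy value g to g ⊕ X where X is the current total.
Heap A: target g' = 2⊕0 = 2, but every legal move changes the Grundy value (mex property), so 0 moves.
Heap B: target g' = 0⊕0 = 0, but every legal move changes the Grundy value (mex property), so 0 moves.
Heap C: target g' = 2⊕0 = 2, but every legal move changes the Grundy value (mex property), so 0 moves.

0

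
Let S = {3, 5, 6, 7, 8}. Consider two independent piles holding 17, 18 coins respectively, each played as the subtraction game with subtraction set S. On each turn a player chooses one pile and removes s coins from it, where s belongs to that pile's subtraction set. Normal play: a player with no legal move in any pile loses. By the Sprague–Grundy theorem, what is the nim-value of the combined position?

All piles use S = {3, 5, 6, 7, 8}:
G(0) = 0
G(1) = mex{} = 0
G(2) = mex{} = 0
G(3) = mex{0} = 1
G(4) = mex{0} = 1
G(5) = mex{0,0} = 1
G(6) = mex{1,0,0} = 2
G(7) = mex{1,0,0,0} = 2
G(8) = mex{1,1,0,0,0} = 2
G(9) = mex{2,1,1,0,0} = 3
G(10) = mex{2,1,1,1,0} = 3
G(11) = mex{2,2,1,1,1} = 0
G(12) = mex{3,2,2,1,1} = 0
G(13) = mex{3,2,2,2,1} = 0
G(14) = mex{0,3,2,2,2} = 1
G(15) = mex{0,3,3,2,2} = 1
G(16) = mex{0,0,3,3,2} = 1
G(17) = mex{1,0,0,3,3} = 2
G(18) = mex{1,0,0,0,3} = 2
Pile A: G(17) = 2.
Pile B: G(18) = 2.
Combined Grundy value = 2 ⊕ 2 = 0.

0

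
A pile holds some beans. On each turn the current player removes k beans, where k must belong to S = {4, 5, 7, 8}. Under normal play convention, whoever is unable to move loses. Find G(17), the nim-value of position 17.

n :  0  1  2  3  4  5  6  7  8  9 10 11 12 13 14 15 16 17
G :  0  0  0  0  1  1  1  1  2  2  2  2  0  0  0  0  1  1

1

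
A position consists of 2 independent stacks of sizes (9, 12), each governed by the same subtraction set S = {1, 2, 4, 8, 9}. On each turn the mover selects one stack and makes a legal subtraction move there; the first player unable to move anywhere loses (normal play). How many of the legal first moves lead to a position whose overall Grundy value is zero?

All stacks use S = {1, 2, 4, 8, 9}:
n :  0  1  2  3  4  5  6  7  8  9 10 11 12
G :  0  1  2  0  1  2  0  1  2  3  4  5  3
Stack A: G(9) = 3.
Stack B: G(12) = 3.
Combined Grundy value = 3 ⊕ 3 = 0.
A winning move leaves total XOR = 0, i.e. changes one component's Grundy value g to g ⊕ X where X is the current total.
Stack A: target g' = 3⊕0 = 3, but every legal move changes the Grundy value (mex property), so 0 moves.
Stack B: target g' = 3⊕0 = 3, but every legal move changes the Grundy value (mex property), so 0 moves.

0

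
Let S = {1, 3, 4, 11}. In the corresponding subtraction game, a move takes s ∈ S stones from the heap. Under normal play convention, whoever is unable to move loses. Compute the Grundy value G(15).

n :  0  1  2  3  4  5  6  7  8  9 10 11 12 13 14 15
G :  0  1  0  1  2  3  2  0  1  0  1  2  3  2  0  1

1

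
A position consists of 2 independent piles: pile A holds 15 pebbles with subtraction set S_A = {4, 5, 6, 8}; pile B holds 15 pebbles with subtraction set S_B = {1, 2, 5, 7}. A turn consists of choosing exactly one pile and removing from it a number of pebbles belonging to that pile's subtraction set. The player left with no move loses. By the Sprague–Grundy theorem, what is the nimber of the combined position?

0

Pile A, S = {4, 5, 6, 8}:
G(0) = 0
G(1) = mex{} = 0
G(2) = mex{} = 0
G(3) = mex{} = 0
G(4) = mex{0} = 1
G(5) = mex{0,0} = 1
G(6) = mex{0,0,0} = 1
G(7) = mex{0,0,0} = 1
G(8) = mex{1,0,0,0} = 2
G(9) = mex{1,1,0,0} = 2
G(10) = mex{1,1,1,0} = 2
G(11) = mex{1,1,1,0} = 2
G(12) = mex{2,1,1,1} = 0
G(13) = mex{2,2,1,1} = 0
G(14) = mex{2,2,2,1} = 0
G(15) = mex{2,2,2,1} = 0
G_A(15) = 0.
Pile B, S = {1, 2, 5, 7}:
n :  0  1  2  3  4  5  6  7  8  9 10 11 12 13 14 15
G :  0  1  2  0  1  2  0  1  2  0  1  2  0  1  2  0
G_B(15) = 0.
Combined Grundy value = 0 ⊕ 0 = 0.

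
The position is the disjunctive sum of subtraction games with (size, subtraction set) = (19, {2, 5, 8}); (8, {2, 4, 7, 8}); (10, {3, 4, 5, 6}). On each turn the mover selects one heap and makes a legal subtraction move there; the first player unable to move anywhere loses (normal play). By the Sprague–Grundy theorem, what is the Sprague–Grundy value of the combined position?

Heap A, S = {2, 5, 8}:
n :  0  1  2  3  4  5  6  7  8  9 10 11 12 13 14 15 16 17 18 19
G :  0  0  1  1  0  2  1  0  2  1  0  0  1  1  0  2  1  0  2  1
G_A(19) = 1.
Heap B, S = {2, 4, 7, 8}:
n : 0 1 2 3 4 5 6 7 8
G : 0 0 1 1 2 2 0 3 1
G_B(8) = 1.
Heap C, S = {3, 4, 5, 6}:
n :  0  1  2  3  4  5  6  7  8  9 10
G :  0  0  0  1  1  1  2  2  2  0  0
G_C(10) = 0.
Combined Grundy value = 1 ⊕ 1 ⊕ 0 = 0.

0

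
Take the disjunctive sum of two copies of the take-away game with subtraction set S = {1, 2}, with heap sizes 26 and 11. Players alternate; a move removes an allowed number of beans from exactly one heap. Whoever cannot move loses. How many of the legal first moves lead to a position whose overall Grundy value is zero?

0

All heaps use S = {1, 2}:
G(0) = 0
G(1) = mex{0} = 1
G(2) = mex{1,0} = 2
G(3) = mex{2,1} = 0
G(4) = mex{0,2} = 1
G(5) = mex{1,0} = 2
G(6) = mex{2,1} = 0
G(7) = mex{0,2} = 1
G(8) = mex{1,0} = 2
G(9) = mex{2,1} = 0
G(10) = mex{0,2} = 1
G(11) = mex{1,0} = 2
G(12) = mex{2,1} = 0
G(13) = mex{0,2} = 1
G(14) = mex{1,0} = 2
G(15) = mex{2,1} = 0
G(16) = mex{0,2} = 1
G(17) = mex{1,0} = 2
G(18) = mex{2,1} = 0
G(19) = mex{0,2} = 1
G(20) = mex{1,0} = 2
G(21) = mex{2,1} = 0
G(22) = mex{0,2} = 1
G(23) = mex{1,0} = 2
G(24) = mex{2,1} = 0
G(25) = mex{0,2} = 1
G(26) = mex{1,0} = 2
Heap A: G(26) = 2.
Heap B: G(11) = 2.
Combined Grundy value = 2 ⊕ 2 = 0.
A winning move leaves total XOR = 0, i.e. changes one component's Grundy value g to g ⊕ X where X is the current total.
Heap A: target g' = 2⊕0 = 2, but every legal move changes the Grundy value (mex property), so 0 moves.
Heap B: target g' = 2⊕0 = 2, but every legal move changes the Grundy value (mex property), so 0 moves.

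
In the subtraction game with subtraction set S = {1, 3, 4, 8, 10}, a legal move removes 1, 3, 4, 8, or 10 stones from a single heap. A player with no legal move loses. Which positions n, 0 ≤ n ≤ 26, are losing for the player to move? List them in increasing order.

0, 2, 7, 9, 14, 16, 21, 23

n :  0  1  2  3  4  5  6  7  8  9 10 11 12 13 14 15 16 17 18 19 20 21 22 23 24 25 26
G :  0  1  0  1  2  3  2  0  1  0  1  2  3  2  0  1  0  1  2  3  2  0  1  0  1  2  3
P-positions are exactly the n with G(n) = 0.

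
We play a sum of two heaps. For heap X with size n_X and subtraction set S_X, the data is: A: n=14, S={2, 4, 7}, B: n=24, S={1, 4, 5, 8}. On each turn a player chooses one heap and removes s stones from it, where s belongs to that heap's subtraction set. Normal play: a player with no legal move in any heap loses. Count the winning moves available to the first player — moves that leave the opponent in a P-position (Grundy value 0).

Heap A, S = {2, 4, 7}:
G(0) = 0
G(1) = mex{} = 0
G(2) = mex{0} = 1
G(3) = mex{0} = 1
G(4) = mex{1,0} = 2
G(5) = mex{1,0} = 2
G(6) = mex{2,1} = 0
G(7) = mex{2,1,0} = 3
G(8) = mex{0,2,0} = 1
G(9) = mex{3,2,1} = 0
G(10) = mex{1,0,1} = 2
G(11) = mex{0,3,2} = 1
G(12) = mex{2,1,2} = 0
G(13) = mex{1,0,0} = 2
G(14) = mex{0,2,3} = 1
G_A(14) = 1.
Heap B, S = {1, 4, 5, 8}:
n :  0  1  2  3  4  5  6  7  8  9 10 11 12 13 14 15 16 17 18 19 20 21 22 23 24
G :  0  1  0  1  2  3  2  3  4  0  1  0  1  2  3  2  3  4  0  1  0  1  2  3  2
G_B(24) = 2.
Combined Grundy value = 1 ⊕ 2 = 3.
A winning move leaves total XOR = 0, i.e. changes one component's Grundy value g to g ⊕ X where X is the current total.
Heap A: need g' = 1⊕3 = 2. Options: 14−2→G=0, 14−4→G=2, 14−7→G=3. Hits: 1.
Heap B: need g' = 2⊕3 = 1. Options: 24−1→G=3, 24−4→G=0, 24−5→G=1, 24−8→G=3. Hits: 1.

2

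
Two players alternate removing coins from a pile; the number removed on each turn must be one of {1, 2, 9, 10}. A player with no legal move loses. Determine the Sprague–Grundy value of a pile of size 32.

G(0) = 0
G(1) = mex{0} = 1
G(2) = mex{1,0} = 2
G(3) = mex{2,1} = 0
G(4) = mex{0,2} = 1
G(5) = mex{1,0} = 2
G(6) = mex{2,1} = 0
G(7) = mex{0,2} = 1
G(8) = mex{1,0} = 2
G(9) = mex{2,1,0} = 3
G(10) = mex{3,2,1,0} = 4
G(11) = mex{4,3,2,1} = 0
G(12) = mex{0,4,0,2} = 1
G(13) = mex{1,0,1,0} = 2
G(14) = mex{2,1,2,1} = 0
G(15) = mex{0,2,0,2} = 1
G(16) = mex{1,0,1,0} = 2
G(17) = mex{2,1,2,1} = 0
G(18) = mex{0,2,3,2} = 1
G(19) = mex{1,0,4,3} = 2
G(20) = mex{2,1,0,4} = 3
G(21) = mex{3,2,1,0} = 4
G(22) = mex{4,3,2,1} = 0
G(23) = mex{0,4,0,2} = 1
G(24) = mex{1,0,1,0} = 2
G(25) = mex{2,1,2,1} = 0
G(26) = mex{0,2,0,2} = 1
G(27) = mex{1,0,1,0} = 2
G(28) = mex{2,1,2,1} = 0
G(29) = mex{0,2,3,2} = 1
G(30) = mex{1,0,4,3} = 2
G(31) = mex{2,1,0,4} = 3
G(32) = mex{3,2,1,0} = 4

4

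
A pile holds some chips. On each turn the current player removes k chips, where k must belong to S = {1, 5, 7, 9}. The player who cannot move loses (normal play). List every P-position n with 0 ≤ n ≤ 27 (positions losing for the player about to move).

G(0) = 0
G(1) = mex{0} = 1
G(2) = mex{1} = 0
G(3) = mex{0} = 1
G(4) = mex{1} = 0
G(5) = mex{0,0} = 1
G(6) = mex{1,1} = 0
G(7) = mex{0,0,0} = 1
G(8) = mex{1,1,1} = 0
G(9) = mex{0,0,0,0} = 1
G(10) = mex{1,1,1,1} = 0
G(11) = mex{0,0,0,0} = 1
G(12) = mex{1,1,1,1} = 0
G(13) = mex{0,0,0,0} = 1
G(14) = mex{1,1,1,1} = 0
G(15) = mex{0,0,0,0} = 1
G(16) = mex{1,1,1,1} = 0
G(17) = mex{0,0,0,0} = 1
G(18) = mex{1,1,1,1} = 0
G(19) = mex{0,0,0,0} = 1
G(20) = mex{1,1,1,1} = 0
G(21) = mex{0,0,0,0} = 1
G(22) = mex{1,1,1,1} = 0
G(23) = mex{0,0,0,0} = 1
G(24) = mex{1,1,1,1} = 0
G(25) = mex{0,0,0,0} = 1
G(26) = mex{1,1,1,1} = 0
G(27) = mex{0,0,0,0} = 1
P-positions are exactly the n with G(n) = 0.

0, 2, 4, 6, 8, 10, 12, 14, 16, 18, 20, 22, 24, 26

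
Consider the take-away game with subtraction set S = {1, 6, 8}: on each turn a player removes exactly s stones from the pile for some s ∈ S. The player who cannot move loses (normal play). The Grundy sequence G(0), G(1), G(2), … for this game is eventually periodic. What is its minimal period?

G(0) = 0
G(1) = mex{0} = 1
G(2) = mex{1} = 0
G(3) = mex{0} = 1
G(4) = mex{1} = 0
G(5) = mex{0} = 1
G(6) = mex{1,0} = 2
G(7) = mex{2,1} = 0
G(8) = mex{0,0,0} = 1
G(9) = mex{1,1,1} = 0
G(10) = mex{0,0,0} = 1
G(11) = mex{1,1,1} = 0
G(12) = mex{0,2,0} = 1
G(13) = mex{1,0,1} = 2
G(14) = mex{2,1,2} = 0
G(15) = mex{0,0,0} = 1
G(16) = mex{1,1,1} = 0
G(n+7) = G(n) holds for n = 0,…,7 (a full window of length max(S) = 8), so the sequence is purely periodic with period 7.

7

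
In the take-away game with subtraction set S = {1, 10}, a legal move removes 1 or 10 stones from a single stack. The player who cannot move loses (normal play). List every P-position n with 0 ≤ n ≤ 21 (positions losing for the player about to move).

G(0) = 0
G(1) = mex{0} = 1
G(2) = mex{1} = 0
G(3) = mex{0} = 1
G(4) = mex{1} = 0
G(5) = mex{0} = 1
G(6) = mex{1} = 0
G(7) = mex{0} = 1
G(8) = mex{1} = 0
G(9) = mex{0} = 1
G(10) = mex{1,0} = 2
G(11) = mex{2,1} = 0
G(12) = mex{0,0} = 1
G(13) = mex{1,1} = 0
G(14) = mex{0,0} = 1
G(15) = mex{1,1} = 0
G(16) = mex{0,0} = 1
G(17) = mex{1,1} = 0
G(18) = mex{0,0} = 1
G(19) = mex{1,1} = 0
G(20) = mex{0,2} = 1
G(21) = mex{1,0} = 2
P-positions are exactly the n with G(n) = 0.

0, 2, 4, 6, 8, 11, 13, 15, 17, 19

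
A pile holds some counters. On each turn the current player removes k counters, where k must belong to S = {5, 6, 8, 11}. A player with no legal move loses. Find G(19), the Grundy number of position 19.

n :  0  1  2  3  4  5  6  7  8  9 10 11 12 13 14 15 16 17 18 19
G :  0  0  0  0  0  1  1  1  1  1  2  2  2  2  2  3  0  0  0  0

0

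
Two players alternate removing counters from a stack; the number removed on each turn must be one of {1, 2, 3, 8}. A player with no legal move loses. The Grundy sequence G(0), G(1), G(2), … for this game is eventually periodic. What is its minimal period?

9

G(0) = 0
G(1) = mex{0} = 1
G(2) = mex{1,0} = 2
G(3) = mex{2,1,0} = 3
G(4) = mex{3,2,1} = 0
G(5) = mex{0,3,2} = 1
G(6) = mex{1,0,3} = 2
G(7) = mex{2,1,0} = 3
G(8) = mex{3,2,1,0} = 4
G(9) = mex{4,3,2,1} = 0
G(10) = mex{0,4,3,2} = 1
G(11) = mex{1,0,4,3} = 2
G(12) = mex{2,1,0,0} = 3
G(13) = mex{3,2,1,1} = 0
G(14) = mex{0,3,2,2} = 1
G(15) = mex{1,0,3,3} = 2
G(16) = mex{2,1,0,4} = 3
G(17) = mex{3,2,1,0} = 4
G(18) = mex{4,3,2,1} = 0
G(19) = mex{0,4,3,2} = 1
G(n+9) = G(n) holds for n = 0,…,7 (a full window of length max(S) = 8), so the sequence is purely periodic with period 9.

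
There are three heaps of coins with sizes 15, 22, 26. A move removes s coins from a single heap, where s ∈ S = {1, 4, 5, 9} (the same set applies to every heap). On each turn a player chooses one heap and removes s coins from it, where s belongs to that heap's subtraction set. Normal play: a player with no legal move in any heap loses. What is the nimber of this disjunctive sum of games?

All heaps use S = {1, 4, 5, 9}:
G(0) = 0
G(1) = mex{0} = 1
G(2) = mex{1} = 0
G(3) = mex{0} = 1
G(4) = mex{1,0} = 2
G(5) = mex{2,1,0} = 3
G(6) = mex{3,0,1} = 2
G(7) = mex{2,1,0} = 3
G(8) = mex{3,2,1} = 0
G(9) = mex{0,3,2,0} = 1
G(10) = mex{1,2,3,1} = 0
G(11) = mex{0,3,2,0} = 1
G(12) = mex{1,0,3,1} = 2
G(13) = mex{2,1,0,2} = 3
G(14) = mex{3,0,1,3} = 2
G(15) = mex{2,1,0,2} = 3
G(16) = mex{3,2,1,3} = 0
G(17) = mex{0,3,2,0} = 1
G(18) = mex{1,2,3,1} = 0
G(19) = mex{0,3,2,0} = 1
G(20) = mex{1,0,3,1} = 2
G(21) = mex{2,1,0,2} = 3
G(22) = mex{3,0,1,3} = 2
G(23) = mex{2,1,0,2} = 3
G(24) = mex{3,2,1,3} = 0
G(25) = mex{0,3,2,0} = 1
G(26) = mex{1,2,3,1} = 0
Heap A: G(15) = 3.
Heap B: G(22) = 2.
Heap C: G(26) = 0.
Combined Grundy value = 3 ⊕ 2 ⊕ 0 = 1.

1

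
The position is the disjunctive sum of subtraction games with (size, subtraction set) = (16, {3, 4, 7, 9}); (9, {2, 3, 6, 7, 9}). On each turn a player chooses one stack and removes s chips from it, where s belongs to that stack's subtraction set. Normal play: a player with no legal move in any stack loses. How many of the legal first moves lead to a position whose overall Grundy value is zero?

Stack A, S = {3, 4, 7, 9}:
G(0) = 0
G(1) = mex{} = 0
G(2) = mex{} = 0
G(3) = mex{0} = 1
G(4) = mex{0,0} = 1
G(5) = mex{0,0} = 1
G(6) = mex{1,0} = 2
G(7) = mex{1,1,0} = 2
G(8) = mex{1,1,0} = 2
G(9) = mex{2,1,0,0} = 3
G(10) = mex{2,2,1,0} = 3
G(11) = mex{2,2,1,0} = 3
G(12) = mex{3,2,1,1} = 0
G(13) = mex{3,3,2,1} = 0
G(14) = mex{3,3,2,1} = 0
G(15) = mex{0,3,2,2} = 1
G(16) = mex{0,0,3,2} = 1
G_A(16) = 1.
Stack B, S = {2, 3, 6, 7, 9}:
G(0) = 0
G(1) = mex{} = 0
G(2) = mex{0} = 1
G(3) = mex{0,0} = 1
G(4) = mex{1,0} = 2
G(5) = mex{1,1} = 0
G(6) = mex{2,1,0} = 3
G(7) = mex{0,2,0,0} = 1
G(8) = mex{3,0,1,0} = 2
G(9) = mex{1,3,1,1,0} = 2
G_B(9) = 2.
Combined Grundy value = 1 ⊕ 2 = 3.
A winning move leaves total XOR = 0, i.e. changes one component's Grundy value g to g ⊕ X where X is the current total.
Stack A: need g' = 1⊕3 = 2. Options: 16−3→G=0, 16−4→G=0, 16−7→G=3, 16−9→G=2. Hits: 1.
Stack B: need g' = 2⊕3 = 1. Options: 9−2→G=1, 9−3→G=3, 9−6→G=1, 9−7→G=1, 9−9→G=0. Hits: 3.

4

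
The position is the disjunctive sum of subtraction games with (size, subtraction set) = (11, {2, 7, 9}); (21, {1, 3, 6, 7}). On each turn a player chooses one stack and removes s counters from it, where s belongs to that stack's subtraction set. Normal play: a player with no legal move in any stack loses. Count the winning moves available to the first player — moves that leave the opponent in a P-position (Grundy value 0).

0

Stack A, S = {2, 7, 9}:
G(0) = 0
G(1) = mex{} = 0
G(2) = mex{0} = 1
G(3) = mex{0} = 1
G(4) = mex{1} = 0
G(5) = mex{1} = 0
G(6) = mex{0} = 1
G(7) = mex{0,0} = 1
G(8) = mex{1,0} = 2
G(9) = mex{1,1,0} = 2
G(10) = mex{2,1,0} = 3
G(11) = mex{2,0,1} = 3
G_A(11) = 3.
Stack B, S = {1, 3, 6, 7}:
G(0) = 0
G(1) = mex{0} = 1
G(2) = mex{1} = 0
G(3) = mex{0,0} = 1
G(4) = mex{1,1} = 0
G(5) = mex{0,0} = 1
G(6) = mex{1,1,0} = 2
G(7) = mex{2,0,1,0} = 3
G(8) = mex{3,1,0,1} = 2
G(9) = mex{2,2,1,0} = 3
G(10) = mex{3,3,0,1} = 2
G(11) = mex{2,2,1,0} = 3
G(12) = mex{3,3,2,1} = 0
G(13) = mex{0,2,3,2} = 1
G(14) = mex{1,3,2,3} = 0
G(15) = mex{0,0,3,2} = 1
G(16) = mex{1,1,2,3} = 0
G(17) = mex{0,0,3,2} = 1
G(18) = mex{1,1,0,3} = 2
G(19) = mex{2,0,1,0} = 3
G(20) = mex{3,1,0,1} = 2
G(21) = mex{2,2,1,0} = 3
G_B(21) = 3.
Combined Grundy value = 3 ⊕ 3 = 0.
A winning move leaves total XOR = 0, i.e. changes one component's Grundy value g to g ⊕ X where X is the current total.
Stack A: target g' = 3⊕0 = 3, but every legal move changes the Grundy value (mex property), so 0 moves.
Stack B: target g' = 3⊕0 = 3, but every legal move changes the Grundy value (mex property), so 0 moves.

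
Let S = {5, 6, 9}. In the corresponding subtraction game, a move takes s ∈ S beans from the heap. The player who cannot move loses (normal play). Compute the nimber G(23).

1

n :  0  1  2  3  4  5  6  7  8  9 10 11 12 13 14 15 16 17 18 19 20 21 22 23
G :  0  0  0  0  0  1  1  1  1  1  2  2  2  2  0  0  0  0  0  1  1  1  1  1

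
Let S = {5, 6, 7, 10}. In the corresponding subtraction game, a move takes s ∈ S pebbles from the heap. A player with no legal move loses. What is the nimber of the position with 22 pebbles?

G(0) = 0
G(1) = mex{} = 0
G(2) = mex{} = 0
G(3) = mex{} = 0
G(4) = mex{} = 0
G(5) = mex{0} = 1
G(6) = mex{0,0} = 1
G(7) = mex{0,0,0} = 1
G(8) = mex{0,0,0} = 1
G(9) = mex{0,0,0} = 1
G(10) = mex{1,0,0,0} = 2
G(11) = mex{1,1,0,0} = 2
G(12) = mex{1,1,1,0} = 2
G(13) = mex{1,1,1,0} = 2
G(14) = mex{1,1,1,0} = 2
G(15) = mex{2,1,1,1} = 0
G(16) = mex{2,2,1,1} = 0
G(17) = mex{2,2,2,1} = 0
G(18) = mex{2,2,2,1} = 0
G(19) = mex{2,2,2,1} = 0
G(20) = mex{0,2,2,2} = 1
G(21) = mex{0,0,2,2} = 1
G(22) = mex{0,0,0,2} = 1

1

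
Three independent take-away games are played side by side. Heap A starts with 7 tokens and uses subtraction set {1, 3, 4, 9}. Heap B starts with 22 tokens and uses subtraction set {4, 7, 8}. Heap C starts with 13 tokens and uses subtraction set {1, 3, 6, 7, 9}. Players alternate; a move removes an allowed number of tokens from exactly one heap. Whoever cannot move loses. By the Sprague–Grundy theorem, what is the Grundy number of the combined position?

Heap A, S = {1, 3, 4, 9}:
G(0) = 0
G(1) = mex{0} = 1
G(2) = mex{1} = 0
G(3) = mex{0,0} = 1
G(4) = mex{1,1,0} = 2
G(5) = mex{2,0,1} = 3
G(6) = mex{3,1,0} = 2
G(7) = mex{2,2,1} = 0
G_A(7) = 0.
Heap B, S = {4, 7, 8}:
G(0) = 0
G(1) = mex{} = 0
G(2) = mex{} = 0
G(3) = mex{} = 0
G(4) = mex{0} = 1
G(5) = mex{0} = 1
G(6) = mex{0} = 1
G(7) = mex{0,0} = 1
G(8) = mex{1,0,0} = 2
G(9) = mex{1,0,0} = 2
G(10) = mex{1,0,0} = 2
G(11) = mex{1,1,0} = 2
G(12) = mex{2,1,1} = 0
G(13) = mex{2,1,1} = 0
G(14) = mex{2,1,1} = 0
G(15) = mex{2,2,1} = 0
G(16) = mex{0,2,2} = 1
G(17) = mex{0,2,2} = 1
G(18) = mex{0,2,2} = 1
G(19) = mex{0,0,2} = 1
G(20) = mex{1,0,0} = 2
G(21) = mex{1,0,0} = 2
G(22) = mex{1,0,0} = 2
G_B(22) = 2.
Heap C, S = {1, 3, 6, 7, 9}:
G(0) = 0
G(1) = mex{0} = 1
G(2) = mex{1} = 0
G(3) = mex{0,0} = 1
G(4) = mex{1,1} = 0
G(5) = mex{0,0} = 1
G(6) = mex{1,1,0} = 2
G(7) = mex{2,0,1,0} = 3
G(8) = mex{3,1,0,1} = 2
G(9) = mex{2,2,1,0,0} = 3
G(10) = mex{3,3,0,1,1} = 2
G(11) = mex{2,2,1,0,0} = 3
G(12) = mex{3,3,2,1,1} = 0
G(13) = mex{0,2,3,2,0} = 1
G_C(13) = 1.
Combined Grundy value = 0 ⊕ 2 ⊕ 1 = 3.

3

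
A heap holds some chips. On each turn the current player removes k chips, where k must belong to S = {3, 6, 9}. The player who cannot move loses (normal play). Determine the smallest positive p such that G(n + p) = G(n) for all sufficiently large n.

12

G(0) = 0
G(1) = mex{} = 0
G(2) = mex{} = 0
G(3) = mex{0} = 1
G(4) = mex{0} = 1
G(5) = mex{0} = 1
G(6) = mex{1,0} = 2
G(7) = mex{1,0} = 2
G(8) = mex{1,0} = 2
G(9) = mex{2,1,0} = 3
G(10) = mex{2,1,0} = 3
G(11) = mex{2,1,0} = 3
G(12) = mex{3,2,1} = 0
G(13) = mex{3,2,1} = 0
G(14) = mex{3,2,1} = 0
G(15) = mex{0,3,2} = 1
G(16) = mex{0,3,2} = 1
G(17) = mex{0,3,2} = 1
G(18) = mex{1,0,3} = 2
G(19) = mex{1,0,3} = 2
G(20) = mex{1,0,3} = 2
G(21) = mex{2,1,0} = 3
G(22) = mex{2,1,0} = 3
G(23) = mex{2,1,0} = 3
G(24) = mex{3,2,1} = 0
G(25) = mex{3,2,1} = 0
G(n+12) = G(n) holds for n = 0,…,8 (a full window of length max(S) = 9), so the sequence is purely periodic with period 12.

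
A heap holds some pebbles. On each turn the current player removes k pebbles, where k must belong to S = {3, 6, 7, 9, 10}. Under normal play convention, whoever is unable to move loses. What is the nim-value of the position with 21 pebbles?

2

G(0) = 0
G(1) = mex{} = 0
G(2) = mex{} = 0
G(3) = mex{0} = 1
G(4) = mex{0} = 1
G(5) = mex{0} = 1
G(6) = mex{1,0} = 2
G(7) = mex{1,0,0} = 2
G(8) = mex{1,0,0} = 2
G(9) = mex{2,1,0,0} = 3
G(10) = mex{2,1,1,0,0} = 3
G(11) = mex{2,1,1,0,0} = 3
G(12) = mex{3,2,1,1,0} = 4
G(13) = mex{3,2,2,1,1} = 0
G(14) = mex{3,2,2,1,1} = 0
G(15) = mex{4,3,2,2,1} = 0
G(16) = mex{0,3,3,2,2} = 1
G(17) = mex{0,3,3,2,2} = 1
G(18) = mex{0,4,3,3,2} = 1
G(19) = mex{1,0,4,3,3} = 2
G(20) = mex{1,0,0,3,3} = 2
G(21) = mex{1,0,0,4,3} = 2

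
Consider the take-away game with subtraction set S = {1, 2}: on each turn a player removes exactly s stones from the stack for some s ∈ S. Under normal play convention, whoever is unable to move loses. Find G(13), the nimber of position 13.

n :  0  1  2  3  4  5  6  7  8  9 10 11 12 13
G :  0  1  2  0  1  2  0  1  2  0  1  2  0  1

1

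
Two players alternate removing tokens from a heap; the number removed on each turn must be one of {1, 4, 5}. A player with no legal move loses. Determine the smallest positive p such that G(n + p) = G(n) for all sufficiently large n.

G(0) = 0
G(1) = mex{0} = 1
G(2) = mex{1} = 0
G(3) = mex{0} = 1
G(4) = mex{1,0} = 2
G(5) = mex{2,1,0} = 3
G(6) = mex{3,0,1} = 2
G(7) = mex{2,1,0} = 3
G(8) = mex{3,2,1} = 0
G(9) = mex{0,3,2} = 1
G(10) = mex{1,2,3} = 0
G(11) = mex{0,3,2} = 1
G(12) = mex{1,0,3} = 2
G(13) = mex{2,1,0} = 3
G(14) = mex{3,0,1} = 2
G(15) = mex{2,1,0} = 3
G(16) = mex{3,2,1} = 0
G(17) = mex{0,3,2} = 1
G(n+8) = G(n) holds for n = 0,…,4 (a full window of length max(S) = 5), so the sequence is purely periodic with period 8.

8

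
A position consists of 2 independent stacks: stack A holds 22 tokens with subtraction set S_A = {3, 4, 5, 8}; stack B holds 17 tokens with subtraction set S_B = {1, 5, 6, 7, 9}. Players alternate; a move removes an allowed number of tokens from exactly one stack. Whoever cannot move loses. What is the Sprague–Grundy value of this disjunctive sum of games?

Stack A, S = {3, 4, 5, 8}:
G(0) = 0
G(1) = mex{} = 0
G(2) = mex{} = 0
G(3) = mex{0} = 1
G(4) = mex{0,0} = 1
G(5) = mex{0,0,0} = 1
G(6) = mex{1,0,0} = 2
G(7) = mex{1,1,0} = 2
G(8) = mex{1,1,1,0} = 2
G(9) = mex{2,1,1,0} = 3
G(10) = mex{2,2,1,0} = 3
G(11) = mex{2,2,2,1} = 0
G(12) = mex{3,2,2,1} = 0
G(13) = mex{3,3,2,1} = 0
G(14) = mex{0,3,3,2} = 1
G(15) = mex{0,0,3,2} = 1
G(16) = mex{0,0,0,2} = 1
G(17) = mex{1,0,0,3} = 2
G(18) = mex{1,1,0,3} = 2
G(19) = mex{1,1,1,0} = 2
G(20) = mex{2,1,1,0} = 3
G(21) = mex{2,2,1,0} = 3
G(22) = mex{2,2,2,1} = 0
G_A(22) = 0.
Stack B, S = {1, 5, 6, 7, 9}:
n :  0  1  2  3  4  5  6  7  8  9 10 11 12 13 14 15 16 17
G :  0  1  0  1  0  1  2  3  2  3  2  3  0  1  0  1  0  1
G_B(17) = 1.
Combined Grundy value = 0 ⊕ 1 = 1.

1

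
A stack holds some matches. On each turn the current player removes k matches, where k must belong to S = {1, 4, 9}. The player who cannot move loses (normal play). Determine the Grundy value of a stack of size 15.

n :  0  1  2  3  4  5  6  7  8  9 10 11 12 13 14 15
G :  0  1  0  1  2  0  1  0  1  2  0  1  0  1  2  0

0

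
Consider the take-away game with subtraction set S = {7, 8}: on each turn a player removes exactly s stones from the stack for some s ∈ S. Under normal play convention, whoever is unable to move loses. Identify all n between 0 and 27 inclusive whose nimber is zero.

G(0) = 0
G(1) = mex{} = 0
G(2) = mex{} = 0
G(3) = mex{} = 0
G(4) = mex{} = 0
G(5) = mex{} = 0
G(6) = mex{} = 0
G(7) = mex{0} = 1
G(8) = mex{0,0} = 1
G(9) = mex{0,0} = 1
G(10) = mex{0,0} = 1
G(11) = mex{0,0} = 1
G(12) = mex{0,0} = 1
G(13) = mex{0,0} = 1
G(14) = mex{1,0} = 2
G(15) = mex{1,1} = 0
G(16) = mex{1,1} = 0
G(17) = mex{1,1} = 0
G(18) = mex{1,1} = 0
G(19) = mex{1,1} = 0
G(20) = mex{1,1} = 0
G(21) = mex{2,1} = 0
G(22) = mex{0,2} = 1
G(23) = mex{0,0} = 1
G(24) = mex{0,0} = 1
G(25) = mex{0,0} = 1
G(26) = mex{0,0} = 1
G(27) = mex{0,0} = 1
P-positions are exactly the n with G(n) = 0.

0, 1, 2, 3, 4, 5, 6, 15, 16, 17, 18, 19, 20, 21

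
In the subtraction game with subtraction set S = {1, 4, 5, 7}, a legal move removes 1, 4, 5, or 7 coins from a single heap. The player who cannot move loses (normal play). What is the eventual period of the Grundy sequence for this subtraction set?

G(0) = 0
G(1) = mex{0} = 1
G(2) = mex{1} = 0
G(3) = mex{0} = 1
G(4) = mex{1,0} = 2
G(5) = mex{2,1,0} = 3
G(6) = mex{3,0,1} = 2
G(7) = mex{2,1,0,0} = 3
G(8) = mex{3,2,1,1} = 0
G(9) = mex{0,3,2,0} = 1
G(10) = mex{1,2,3,1} = 0
G(11) = mex{0,3,2,2} = 1
G(12) = mex{1,0,3,3} = 2
G(13) = mex{2,1,0,2} = 3
G(14) = mex{3,0,1,3} = 2
G(15) = mex{2,1,0,0} = 3
G(16) = mex{3,2,1,1} = 0
G(17) = mex{0,3,2,0} = 1
G(n+8) = G(n) holds for n = 0,…,6 (a full window of length max(S) = 7), so the sequence is purely periodic with period 8.

8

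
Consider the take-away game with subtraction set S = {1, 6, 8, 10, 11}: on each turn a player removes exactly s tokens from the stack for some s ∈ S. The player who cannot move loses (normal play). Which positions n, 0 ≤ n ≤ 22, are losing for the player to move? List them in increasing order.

0, 2, 4, 7, 9, 16, 21

G(0) = 0
G(1) = mex{0} = 1
G(2) = mex{1} = 0
G(3) = mex{0} = 1
G(4) = mex{1} = 0
G(5) = mex{0} = 1
G(6) = mex{1,0} = 2
G(7) = mex{2,1} = 0
G(8) = mex{0,0,0} = 1
G(9) = mex{1,1,1} = 0
G(10) = mex{0,0,0,0} = 1
G(11) = mex{1,1,1,1,0} = 2
G(12) = mex{2,2,0,0,1} = 3
G(13) = mex{3,0,1,1,0} = 2
G(14) = mex{2,1,2,0,1} = 3
G(15) = mex{3,0,0,1,0} = 2
G(16) = mex{2,1,1,2,1} = 0
G(17) = mex{0,2,0,0,2} = 1
G(18) = mex{1,3,1,1,0} = 2
G(19) = mex{2,2,2,0,1} = 3
G(20) = mex{3,3,3,1,0} = 2
G(21) = mex{2,2,2,2,1} = 0
G(22) = mex{0,0,3,3,2} = 1
P-positions are exactly the n with G(n) = 0.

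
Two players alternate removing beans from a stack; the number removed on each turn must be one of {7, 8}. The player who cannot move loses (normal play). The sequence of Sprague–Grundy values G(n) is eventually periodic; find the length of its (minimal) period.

15

n :  0  1  2  3  4  5  6  7  8  9 10 11 12 13 14 15 16 17 18 19 20 21 22 23 24 25 26 27 28 29 30 31
G :  0  0  0  0  0  0  0  1  1  1  1  1  1  1  2  0  0  0  0  0  0  0  1  1  1  1  1  1  1  2  0  0
G(n+15) = G(n) holds for n = 0,…,7 (a full window of length max(S) = 8), so the sequence is purely periodic with period 15.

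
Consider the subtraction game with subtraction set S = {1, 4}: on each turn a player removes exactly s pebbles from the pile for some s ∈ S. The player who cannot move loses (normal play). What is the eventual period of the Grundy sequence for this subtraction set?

n :  0  1  2  3  4  5  6  7  8  9 10 11 12 13 14
G :  0  1  0  1  2  0  1  0  1  2  0  1  0  1  2
G(n+5) = G(n) holds for n = 0,…,3 (a full window of length max(S) = 4), so the sequence is purely periodic with period 5.

5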